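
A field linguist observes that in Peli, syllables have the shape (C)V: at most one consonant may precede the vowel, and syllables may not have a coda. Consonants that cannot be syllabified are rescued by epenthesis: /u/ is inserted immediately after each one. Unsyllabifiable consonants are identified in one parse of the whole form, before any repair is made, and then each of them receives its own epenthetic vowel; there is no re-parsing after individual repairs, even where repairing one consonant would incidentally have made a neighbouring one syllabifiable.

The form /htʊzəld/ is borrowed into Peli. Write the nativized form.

Under (C)V, the unsyllabifiable consonants are /h/, /l/, /d/ (no codas are permitted; onsets are limited to one consonant).
Each unlicensed consonant becomes the onset of a new syllable: /h/ → /hu/, /l/ → /lu/, /d/ → /du/.

hutʊzəludu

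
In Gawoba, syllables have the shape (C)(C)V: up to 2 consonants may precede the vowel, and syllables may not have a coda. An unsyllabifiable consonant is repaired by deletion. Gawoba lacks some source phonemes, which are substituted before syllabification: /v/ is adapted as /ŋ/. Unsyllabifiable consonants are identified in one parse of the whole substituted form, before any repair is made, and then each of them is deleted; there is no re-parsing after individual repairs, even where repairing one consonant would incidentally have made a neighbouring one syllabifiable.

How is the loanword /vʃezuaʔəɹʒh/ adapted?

Substitution: /v/ → /ŋ/, giving /ŋʃezuaʔəɹʒh/.
Under (C)(C)V, the unsyllabifiable consonants are /ɹ/, /ʒ/, /h/ (no codas are permitted; onsets may contain at most 2 consonants).
Deleting the stranded consonants removes /ɹ/, /ʒ/, /h/.

ŋʃezuaʔə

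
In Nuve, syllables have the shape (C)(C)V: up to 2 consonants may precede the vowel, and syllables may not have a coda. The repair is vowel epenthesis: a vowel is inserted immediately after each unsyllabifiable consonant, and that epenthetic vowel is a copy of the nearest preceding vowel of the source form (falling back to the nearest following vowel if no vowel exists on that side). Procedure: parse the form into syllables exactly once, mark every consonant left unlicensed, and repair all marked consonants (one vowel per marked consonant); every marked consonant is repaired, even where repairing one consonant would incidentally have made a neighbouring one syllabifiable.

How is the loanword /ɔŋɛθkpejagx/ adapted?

The consonants /θ/, /g/, /x/ cannot be parsed into a legal (C)(C)V syllable (no codas are permitted; onsets may contain at most 2 consonants).
Inserting the epenthetic vowel yields /θ/ → /θɛ/, /g/ → /ga/, /x/ → /xa/.

ɔŋɛθɛkpejagaxa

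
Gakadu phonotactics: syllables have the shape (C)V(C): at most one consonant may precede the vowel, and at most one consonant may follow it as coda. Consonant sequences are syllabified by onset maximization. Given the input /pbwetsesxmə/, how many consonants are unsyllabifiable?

3

The consonants /p/, /b/, /x/ cannot be parsed into a legal (C)V(C) syllable (at most one coda consonant is licensed; onsets are limited to one consonant).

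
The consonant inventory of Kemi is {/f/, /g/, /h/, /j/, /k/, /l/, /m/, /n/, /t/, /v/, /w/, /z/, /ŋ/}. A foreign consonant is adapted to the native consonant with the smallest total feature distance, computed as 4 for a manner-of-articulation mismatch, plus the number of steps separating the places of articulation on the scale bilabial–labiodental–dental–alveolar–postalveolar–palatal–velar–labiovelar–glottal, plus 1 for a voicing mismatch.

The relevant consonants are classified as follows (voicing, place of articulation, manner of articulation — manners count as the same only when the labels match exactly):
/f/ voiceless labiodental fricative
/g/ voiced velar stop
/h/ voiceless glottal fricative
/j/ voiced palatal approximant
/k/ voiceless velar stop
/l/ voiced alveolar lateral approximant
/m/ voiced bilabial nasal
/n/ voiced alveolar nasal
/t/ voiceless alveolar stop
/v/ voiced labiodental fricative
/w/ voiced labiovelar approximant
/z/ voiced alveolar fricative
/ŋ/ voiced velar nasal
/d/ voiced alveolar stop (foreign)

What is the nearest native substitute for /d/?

/t/ is closest: same manner (stop), place distance 0 (alveolar→alveolar), voicing differs (+1); total 1. Next closest is /g/ at distance 3.

t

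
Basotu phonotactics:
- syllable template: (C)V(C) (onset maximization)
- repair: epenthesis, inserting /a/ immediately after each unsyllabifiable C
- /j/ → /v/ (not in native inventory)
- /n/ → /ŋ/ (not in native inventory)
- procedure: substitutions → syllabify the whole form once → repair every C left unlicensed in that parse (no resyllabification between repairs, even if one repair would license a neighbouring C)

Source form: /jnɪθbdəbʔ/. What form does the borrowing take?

Substitution: /j/ → /v/, /n/ → /ŋ/, giving /vŋɪθbdəbʔ/.
Syllabifying with onset maximization leaves /v/, /b/, /ʔ/ stranded (at most one coda consonant is licensed; onsets are limited to one consonant).
Inserting the epenthetic vowel yields /v/ → /va/, /b/ → /ba/, /ʔ/ → /ʔa/.

vaŋɪθbadəbʔa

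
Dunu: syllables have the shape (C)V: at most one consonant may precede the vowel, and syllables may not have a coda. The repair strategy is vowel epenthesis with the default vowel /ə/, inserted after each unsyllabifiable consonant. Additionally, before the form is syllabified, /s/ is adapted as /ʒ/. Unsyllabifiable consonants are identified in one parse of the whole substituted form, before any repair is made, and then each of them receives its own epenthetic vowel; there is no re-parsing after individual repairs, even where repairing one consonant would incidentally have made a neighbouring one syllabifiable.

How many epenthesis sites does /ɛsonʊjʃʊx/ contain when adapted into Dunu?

After substitution the input is /ɛʒonʊjʃʊx/.
The unsyllabifiable consonants are /j/, /x/; each receives one epenthetic vowel.

2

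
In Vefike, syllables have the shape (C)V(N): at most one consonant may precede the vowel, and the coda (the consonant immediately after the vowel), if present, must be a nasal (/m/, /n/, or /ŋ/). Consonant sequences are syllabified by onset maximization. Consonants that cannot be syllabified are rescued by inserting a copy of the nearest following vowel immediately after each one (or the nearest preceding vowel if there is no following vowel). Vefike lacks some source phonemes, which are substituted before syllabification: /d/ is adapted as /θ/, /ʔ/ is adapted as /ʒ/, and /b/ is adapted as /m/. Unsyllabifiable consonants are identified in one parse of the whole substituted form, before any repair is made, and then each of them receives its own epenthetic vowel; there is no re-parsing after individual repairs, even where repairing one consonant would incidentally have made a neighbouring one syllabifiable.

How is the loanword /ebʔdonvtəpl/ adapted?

Substitution: /b/ → /m/, /ʔ/ → /ʒ/, /d/ → /θ/, giving /emʒθonvtəpl/.
Under (C)V(N), the unsyllabifiable consonants are /ʒ/, /v/, /p/, /l/ (only a nasal (/m/, /n/, or /ŋ/) is licensed in coda position; onsets are limited to one consonant).
Each unlicensed consonant becomes the onset of a new syllable: /ʒ/ → /ʒo/, /v/ → /və/, /p/ → /pə/, /l/ → /lə/.

emʒoθonvətəpələ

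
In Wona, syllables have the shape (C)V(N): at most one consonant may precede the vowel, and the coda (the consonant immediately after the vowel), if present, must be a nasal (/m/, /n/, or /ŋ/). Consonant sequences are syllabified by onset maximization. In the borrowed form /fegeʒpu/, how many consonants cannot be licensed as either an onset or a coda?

Under (C)V(N), the unsyllabifiable consonants are /ʒ/ (only a nasal (/m/, /n/, or /ŋ/) is licensed in coda position; onsets are limited to one consonant).

1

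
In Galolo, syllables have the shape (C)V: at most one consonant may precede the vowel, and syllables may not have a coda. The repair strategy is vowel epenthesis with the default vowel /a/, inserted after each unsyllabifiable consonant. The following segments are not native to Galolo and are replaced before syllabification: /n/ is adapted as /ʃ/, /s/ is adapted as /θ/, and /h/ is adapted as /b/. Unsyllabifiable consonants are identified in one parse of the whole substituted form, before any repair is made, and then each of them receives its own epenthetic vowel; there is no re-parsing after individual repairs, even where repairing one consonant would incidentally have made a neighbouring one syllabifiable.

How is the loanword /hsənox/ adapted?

baθəʃoxa

Substitution: /h/ → /b/, /s/ → /θ/, /n/ → /ʃ/, giving /bθəʃox/.
The consonants /b/, /x/ cannot be parsed into a legal (C)V syllable (no codas are permitted; onsets are limited to one consonant).
Inserting the epenthetic vowel yields /b/ → /ba/, /x/ → /xa/.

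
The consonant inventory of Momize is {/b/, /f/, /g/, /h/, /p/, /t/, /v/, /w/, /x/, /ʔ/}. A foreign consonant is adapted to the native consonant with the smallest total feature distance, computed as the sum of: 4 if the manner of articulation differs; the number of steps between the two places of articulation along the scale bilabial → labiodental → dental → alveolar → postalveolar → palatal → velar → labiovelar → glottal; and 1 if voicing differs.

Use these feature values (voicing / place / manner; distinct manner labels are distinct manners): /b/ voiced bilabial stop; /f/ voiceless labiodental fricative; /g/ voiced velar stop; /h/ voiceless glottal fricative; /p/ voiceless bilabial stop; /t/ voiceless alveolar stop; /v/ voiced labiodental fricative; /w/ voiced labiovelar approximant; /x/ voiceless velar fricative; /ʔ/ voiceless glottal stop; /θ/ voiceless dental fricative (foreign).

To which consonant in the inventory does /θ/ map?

f

/f/ is closest: same manner (fricative), place distance 1 (dental→labiodental), same voicing; total 1. Next closest is /v/ at distance 2.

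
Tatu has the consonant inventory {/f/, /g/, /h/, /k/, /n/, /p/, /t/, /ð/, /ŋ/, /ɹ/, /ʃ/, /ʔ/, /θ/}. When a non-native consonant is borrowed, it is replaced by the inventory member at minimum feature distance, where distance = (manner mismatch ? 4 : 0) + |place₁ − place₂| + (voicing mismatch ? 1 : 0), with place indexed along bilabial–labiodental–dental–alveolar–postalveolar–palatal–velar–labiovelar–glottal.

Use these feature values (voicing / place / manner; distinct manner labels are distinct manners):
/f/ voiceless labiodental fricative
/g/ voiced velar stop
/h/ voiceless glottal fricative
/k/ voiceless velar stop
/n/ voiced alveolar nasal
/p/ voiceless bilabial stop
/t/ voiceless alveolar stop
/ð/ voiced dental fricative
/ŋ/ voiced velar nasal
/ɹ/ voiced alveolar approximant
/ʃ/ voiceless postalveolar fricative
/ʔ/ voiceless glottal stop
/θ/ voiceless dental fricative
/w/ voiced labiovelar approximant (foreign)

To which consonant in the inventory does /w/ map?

/ɹ/ is closest: same manner (approximant), place distance 4 (labiovelar→alveolar), same voicing; total 4. Next closest is /g/ at distance 5.

ɹ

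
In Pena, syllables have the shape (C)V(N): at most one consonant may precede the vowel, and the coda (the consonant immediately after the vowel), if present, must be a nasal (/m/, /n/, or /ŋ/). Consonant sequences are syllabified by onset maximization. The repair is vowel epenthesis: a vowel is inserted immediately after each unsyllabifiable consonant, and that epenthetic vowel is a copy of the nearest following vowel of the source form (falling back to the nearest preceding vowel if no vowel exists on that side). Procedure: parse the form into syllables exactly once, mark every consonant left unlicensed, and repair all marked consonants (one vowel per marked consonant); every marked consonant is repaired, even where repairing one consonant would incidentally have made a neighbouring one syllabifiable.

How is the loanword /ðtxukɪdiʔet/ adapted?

The consonants /ð/, /t/, /t/ cannot be parsed into a legal (C)V(N) syllable (only a nasal (/m/, /n/, or /ŋ/) is licensed in coda position; onsets are limited to one consonant).
Inserting the epenthetic vowel yields /ð/ → /ðu/, /t/ → /tu/, /t/ → /te/.

ðutuxukɪdiʔete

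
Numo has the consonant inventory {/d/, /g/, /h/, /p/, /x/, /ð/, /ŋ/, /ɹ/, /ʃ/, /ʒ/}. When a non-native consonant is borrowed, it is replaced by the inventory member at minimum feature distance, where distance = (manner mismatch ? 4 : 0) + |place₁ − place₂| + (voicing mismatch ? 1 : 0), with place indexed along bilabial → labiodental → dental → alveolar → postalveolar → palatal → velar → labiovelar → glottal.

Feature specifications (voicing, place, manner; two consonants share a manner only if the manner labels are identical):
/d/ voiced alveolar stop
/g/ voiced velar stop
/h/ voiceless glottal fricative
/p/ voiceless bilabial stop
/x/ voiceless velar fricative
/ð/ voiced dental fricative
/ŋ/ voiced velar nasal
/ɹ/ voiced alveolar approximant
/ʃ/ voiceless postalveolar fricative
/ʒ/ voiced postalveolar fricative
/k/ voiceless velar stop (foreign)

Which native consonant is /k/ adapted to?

g

/g/ is closest: same manner (stop), place distance 0 (velar→velar), voicing differs (+1); total 1. Next closest is /d/ at distance 4.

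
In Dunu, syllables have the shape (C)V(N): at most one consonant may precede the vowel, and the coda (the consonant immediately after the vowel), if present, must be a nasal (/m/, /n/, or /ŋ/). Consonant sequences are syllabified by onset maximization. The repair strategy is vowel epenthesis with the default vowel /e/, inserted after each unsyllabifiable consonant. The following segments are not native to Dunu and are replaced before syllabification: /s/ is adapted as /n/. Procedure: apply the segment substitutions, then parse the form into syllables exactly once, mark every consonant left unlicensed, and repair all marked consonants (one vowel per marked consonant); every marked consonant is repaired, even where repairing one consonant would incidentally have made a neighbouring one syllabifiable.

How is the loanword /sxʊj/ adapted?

nexʊje

Substitution: /s/ → /n/, giving /nxʊj/.
Under (C)V(N), the unsyllabifiable consonants are /n/, /j/ (only a nasal (/m/, /n/, or /ŋ/) is licensed in coda position; onsets are limited to one consonant).
Inserting the epenthetic vowel yields /n/ → /ne/, /j/ → /je/.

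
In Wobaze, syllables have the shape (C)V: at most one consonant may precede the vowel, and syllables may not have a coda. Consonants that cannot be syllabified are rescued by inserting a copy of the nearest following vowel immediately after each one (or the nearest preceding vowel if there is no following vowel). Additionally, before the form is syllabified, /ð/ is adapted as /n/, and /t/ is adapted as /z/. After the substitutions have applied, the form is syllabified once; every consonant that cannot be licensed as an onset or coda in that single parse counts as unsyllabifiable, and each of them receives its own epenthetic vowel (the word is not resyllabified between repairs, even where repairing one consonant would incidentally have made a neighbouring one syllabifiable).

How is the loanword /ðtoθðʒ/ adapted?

Substitution: /ð/ → /n/, /t/ → /z/, giving /nzoθnʒ/.
Syllabifying with onset maximization leaves /n/, /θ/, /n/, /ʒ/ stranded (no codas are permitted; onsets are limited to one consonant).
Each unlicensed consonant becomes the onset of a new syllable: /n/ → /no/, /θ/ → /θo/, /n/ → /no/, /ʒ/ → /ʒo/.

nozoθonoʒo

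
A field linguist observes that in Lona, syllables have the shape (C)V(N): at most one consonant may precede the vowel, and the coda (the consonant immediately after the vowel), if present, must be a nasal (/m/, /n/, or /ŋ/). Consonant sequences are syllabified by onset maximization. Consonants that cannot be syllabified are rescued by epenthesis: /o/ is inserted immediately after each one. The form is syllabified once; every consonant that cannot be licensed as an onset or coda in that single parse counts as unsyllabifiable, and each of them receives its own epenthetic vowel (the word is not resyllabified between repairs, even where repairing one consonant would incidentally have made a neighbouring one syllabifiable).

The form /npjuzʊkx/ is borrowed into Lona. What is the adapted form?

nopojuzʊkoxo

Syllabifying with onset maximization leaves /n/, /p/, /k/, /x/ stranded (only a nasal (/m/, /n/, or /ŋ/) is licensed in coda position; onsets are limited to one consonant).
Inserting the epenthetic vowel yields /n/ → /no/, /p/ → /po/, /k/ → /ko/, /x/ → /xo/.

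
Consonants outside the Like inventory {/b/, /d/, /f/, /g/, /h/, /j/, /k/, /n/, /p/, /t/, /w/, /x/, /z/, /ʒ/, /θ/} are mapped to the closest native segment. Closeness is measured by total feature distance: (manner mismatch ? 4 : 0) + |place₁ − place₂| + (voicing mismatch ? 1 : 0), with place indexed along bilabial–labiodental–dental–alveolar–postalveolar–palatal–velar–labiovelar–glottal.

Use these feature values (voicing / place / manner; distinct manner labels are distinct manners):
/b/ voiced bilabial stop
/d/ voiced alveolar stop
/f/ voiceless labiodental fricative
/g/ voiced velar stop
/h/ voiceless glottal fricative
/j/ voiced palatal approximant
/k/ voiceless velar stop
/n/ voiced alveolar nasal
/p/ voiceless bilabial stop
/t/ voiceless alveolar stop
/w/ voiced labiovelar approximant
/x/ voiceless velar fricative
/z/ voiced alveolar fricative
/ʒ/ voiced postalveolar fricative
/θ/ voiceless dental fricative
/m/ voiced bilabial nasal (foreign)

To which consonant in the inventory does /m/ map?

/n/ is closest: same manner (nasal), place distance 3 (bilabial→alveolar), same voicing; total 3. Next closest is /b/ at distance 4.

n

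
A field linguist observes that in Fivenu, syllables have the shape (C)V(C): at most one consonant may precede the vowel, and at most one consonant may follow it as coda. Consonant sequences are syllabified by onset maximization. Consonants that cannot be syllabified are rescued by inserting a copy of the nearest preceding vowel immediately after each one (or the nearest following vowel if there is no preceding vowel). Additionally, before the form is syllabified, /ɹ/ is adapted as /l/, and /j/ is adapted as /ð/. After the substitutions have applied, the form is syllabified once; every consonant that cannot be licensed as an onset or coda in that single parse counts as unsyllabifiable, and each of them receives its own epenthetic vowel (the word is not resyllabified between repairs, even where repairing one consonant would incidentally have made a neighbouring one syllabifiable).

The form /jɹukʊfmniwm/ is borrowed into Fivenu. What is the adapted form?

ðulukʊfmʊniwmi

Substitution: /j/ → /ð/, /ɹ/ → /l/, giving /ðlukʊfmniwm/.
Syllabifying with onset maximization leaves /ð/, /m/, /m/ stranded (at most one coda consonant is licensed; onsets are limited to one consonant).
Epenthesis after each stranded consonant: /ð/ → /ðu/, /m/ → /mʊ/, /m/ → /mi/.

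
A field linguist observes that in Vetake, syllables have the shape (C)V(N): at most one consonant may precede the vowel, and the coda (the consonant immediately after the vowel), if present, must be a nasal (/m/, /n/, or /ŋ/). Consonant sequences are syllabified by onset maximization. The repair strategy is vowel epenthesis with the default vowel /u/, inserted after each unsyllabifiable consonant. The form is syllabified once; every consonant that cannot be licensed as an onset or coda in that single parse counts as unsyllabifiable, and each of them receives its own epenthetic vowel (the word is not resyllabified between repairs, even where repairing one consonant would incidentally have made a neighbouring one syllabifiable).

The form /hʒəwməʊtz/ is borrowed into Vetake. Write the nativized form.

The consonants /h/, /w/, /t/, /z/ cannot be parsed into a legal (C)V(N) syllable (only a nasal (/m/, /n/, or /ŋ/) is licensed in coda position; onsets are limited to one consonant).
Inserting the epenthetic vowel yields /h/ → /hu/, /w/ → /wu/, /t/ → /tu/, /z/ → /zu/.

huʒəwuməʊtuzu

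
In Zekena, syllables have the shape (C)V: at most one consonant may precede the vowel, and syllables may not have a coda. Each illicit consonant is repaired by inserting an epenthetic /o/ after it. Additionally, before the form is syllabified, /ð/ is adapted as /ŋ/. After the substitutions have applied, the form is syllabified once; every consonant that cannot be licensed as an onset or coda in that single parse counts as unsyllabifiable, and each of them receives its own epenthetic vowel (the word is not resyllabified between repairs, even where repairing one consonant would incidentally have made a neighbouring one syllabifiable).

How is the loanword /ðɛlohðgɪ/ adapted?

Substitution: /ð/ → /ŋ/, giving /ŋɛlohŋgɪ/.
Syllabifying with onset maximization leaves /h/, /ŋ/ stranded (no codas are permitted; onsets are limited to one consonant).
Each unlicensed consonant becomes the onset of a new syllable: /h/ → /ho/, /ŋ/ → /ŋo/.

ŋɛlohoŋogɪ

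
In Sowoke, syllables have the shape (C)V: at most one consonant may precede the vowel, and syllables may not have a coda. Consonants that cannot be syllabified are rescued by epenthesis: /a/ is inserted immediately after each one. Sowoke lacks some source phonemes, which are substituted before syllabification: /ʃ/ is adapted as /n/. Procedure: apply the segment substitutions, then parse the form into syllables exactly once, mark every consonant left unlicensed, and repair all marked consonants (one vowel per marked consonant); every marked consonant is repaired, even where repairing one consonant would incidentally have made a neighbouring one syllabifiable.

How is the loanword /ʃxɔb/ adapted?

Substitution: /ʃ/ → /n/, giving /nxɔb/.
Syllabifying with onset maximization leaves /n/, /b/ stranded (no codas are permitted; onsets are limited to one consonant).
Epenthesis after each stranded consonant: /n/ → /na/, /b/ → /ba/.

naxɔba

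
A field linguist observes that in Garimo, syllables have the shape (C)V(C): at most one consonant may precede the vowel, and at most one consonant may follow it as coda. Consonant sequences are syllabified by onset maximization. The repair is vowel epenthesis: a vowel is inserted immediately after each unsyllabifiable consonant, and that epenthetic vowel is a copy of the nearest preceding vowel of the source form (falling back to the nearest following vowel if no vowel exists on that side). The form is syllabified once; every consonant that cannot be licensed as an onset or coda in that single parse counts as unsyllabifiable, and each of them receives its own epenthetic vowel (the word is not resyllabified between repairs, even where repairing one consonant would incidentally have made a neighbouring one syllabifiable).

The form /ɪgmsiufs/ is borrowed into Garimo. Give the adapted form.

ɪgmɪsiufsu

Syllabifying with onset maximization leaves /m/, /s/ stranded (at most one coda consonant is licensed; onsets are limited to one consonant).
Epenthesis after each stranded consonant: /m/ → /mɪ/, /s/ → /su/.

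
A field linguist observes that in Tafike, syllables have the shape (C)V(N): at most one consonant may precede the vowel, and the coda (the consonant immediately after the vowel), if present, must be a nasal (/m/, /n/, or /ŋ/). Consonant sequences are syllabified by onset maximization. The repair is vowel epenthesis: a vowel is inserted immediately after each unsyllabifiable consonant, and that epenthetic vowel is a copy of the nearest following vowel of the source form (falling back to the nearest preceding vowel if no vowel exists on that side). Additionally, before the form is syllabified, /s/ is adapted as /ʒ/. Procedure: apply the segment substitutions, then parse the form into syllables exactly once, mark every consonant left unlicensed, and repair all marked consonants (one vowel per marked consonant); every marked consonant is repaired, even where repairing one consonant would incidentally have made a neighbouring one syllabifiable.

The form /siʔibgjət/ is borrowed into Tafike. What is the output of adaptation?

Substitution: /s/ → /ʒ/, giving /ʒiʔibgjət/.
Syllabifying with onset maximization leaves /b/, /g/, /t/ stranded (only a nasal (/m/, /n/, or /ŋ/) is licensed in coda position; onsets are limited to one consonant).
Inserting the epenthetic vowel yields /b/ → /bə/, /g/ → /gə/, /t/ → /tə/.

ʒiʔibəgəjətə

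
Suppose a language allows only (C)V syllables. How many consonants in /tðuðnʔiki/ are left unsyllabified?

Syllabifying with onset maximization leaves /t/, /ð/, /n/ stranded (no codas are permitted; onsets are limited to one consonant).

3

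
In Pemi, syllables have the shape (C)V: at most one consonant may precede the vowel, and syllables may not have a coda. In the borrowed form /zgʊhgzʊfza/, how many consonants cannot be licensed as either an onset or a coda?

4

Syllabifying with onset maximization leaves /z/, /h/, /g/, /f/ stranded (no codas are permitted; onsets are limited to one consonant).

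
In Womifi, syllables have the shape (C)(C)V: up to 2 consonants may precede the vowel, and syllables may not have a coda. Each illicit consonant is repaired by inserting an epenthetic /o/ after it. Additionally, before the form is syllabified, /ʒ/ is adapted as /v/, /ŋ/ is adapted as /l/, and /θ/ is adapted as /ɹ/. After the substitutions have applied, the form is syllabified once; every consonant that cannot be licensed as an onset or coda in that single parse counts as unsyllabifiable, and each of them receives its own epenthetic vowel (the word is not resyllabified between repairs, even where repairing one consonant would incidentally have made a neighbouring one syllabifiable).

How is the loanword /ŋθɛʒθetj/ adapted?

Substitution: /ŋ/ → /l/, /θ/ → /ɹ/, /ʒ/ → /v/, giving /lɹɛvɹetj/.
Syllabifying with onset maximization leaves /t/, /j/ stranded (no codas are permitted; onsets may contain at most 2 consonants).
Each unlicensed consonant becomes the onset of a new syllable: /t/ → /to/, /j/ → /jo/.

lɹɛvɹetojo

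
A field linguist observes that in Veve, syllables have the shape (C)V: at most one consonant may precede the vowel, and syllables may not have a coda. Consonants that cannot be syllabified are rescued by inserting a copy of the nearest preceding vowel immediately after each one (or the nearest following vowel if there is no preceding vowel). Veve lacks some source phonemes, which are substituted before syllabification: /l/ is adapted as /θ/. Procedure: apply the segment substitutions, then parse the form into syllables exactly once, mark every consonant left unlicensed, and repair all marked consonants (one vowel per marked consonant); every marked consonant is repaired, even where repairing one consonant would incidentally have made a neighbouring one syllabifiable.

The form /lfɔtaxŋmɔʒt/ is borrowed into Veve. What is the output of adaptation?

θɔfɔtaxaŋamɔʒɔtɔ

Substitution: /l/ → /θ/, giving /θfɔtaxŋmɔʒt/.
The consonants /θ/, /x/, /ŋ/, /ʒ/, /t/ cannot be parsed into a legal (C)V syllable (no codas are permitted; onsets are limited to one consonant).
Inserting the epenthetic vowel yields /θ/ → /θɔ/, /x/ → /xa/, /ŋ/ → /ŋa/, /ʒ/ → /ʒɔ/, /t/ → /tɔ/.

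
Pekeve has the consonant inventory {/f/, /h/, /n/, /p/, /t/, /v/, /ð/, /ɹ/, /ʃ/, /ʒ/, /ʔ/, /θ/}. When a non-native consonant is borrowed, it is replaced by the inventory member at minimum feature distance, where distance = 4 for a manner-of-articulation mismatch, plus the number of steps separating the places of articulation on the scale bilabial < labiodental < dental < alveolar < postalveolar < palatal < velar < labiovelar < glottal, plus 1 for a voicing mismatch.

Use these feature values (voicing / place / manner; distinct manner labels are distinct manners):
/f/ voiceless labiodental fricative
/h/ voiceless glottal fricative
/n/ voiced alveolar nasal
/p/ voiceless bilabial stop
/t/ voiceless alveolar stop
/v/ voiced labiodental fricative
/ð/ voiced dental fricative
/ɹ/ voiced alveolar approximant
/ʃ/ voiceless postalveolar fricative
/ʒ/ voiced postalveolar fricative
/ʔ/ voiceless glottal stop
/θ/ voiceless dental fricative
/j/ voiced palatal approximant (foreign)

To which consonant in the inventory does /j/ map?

ɹ

/ɹ/ is closest: same manner (approximant), place distance 2 (palatal→alveolar), same voicing; total 2. Next closest is /ʒ/ at distance 5.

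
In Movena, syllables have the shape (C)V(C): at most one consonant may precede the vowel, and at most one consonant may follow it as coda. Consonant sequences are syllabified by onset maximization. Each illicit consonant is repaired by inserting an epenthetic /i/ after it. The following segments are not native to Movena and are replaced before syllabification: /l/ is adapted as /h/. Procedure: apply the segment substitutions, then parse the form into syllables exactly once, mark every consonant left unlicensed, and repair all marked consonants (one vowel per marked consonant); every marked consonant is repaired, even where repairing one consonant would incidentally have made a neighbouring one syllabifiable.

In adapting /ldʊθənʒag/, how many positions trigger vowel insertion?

1

After substitution the input is /hdʊθənʒag/.
The unsyllabifiable consonants are /h/; each receives one epenthetic vowel.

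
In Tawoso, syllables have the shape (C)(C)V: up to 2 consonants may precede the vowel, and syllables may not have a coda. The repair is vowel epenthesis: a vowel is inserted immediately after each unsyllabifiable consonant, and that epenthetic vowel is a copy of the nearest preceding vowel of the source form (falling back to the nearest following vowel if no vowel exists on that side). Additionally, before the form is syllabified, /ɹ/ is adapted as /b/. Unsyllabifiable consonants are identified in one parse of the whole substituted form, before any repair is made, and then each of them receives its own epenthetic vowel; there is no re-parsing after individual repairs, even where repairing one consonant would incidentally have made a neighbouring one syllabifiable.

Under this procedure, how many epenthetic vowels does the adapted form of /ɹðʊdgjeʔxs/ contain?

4

After substitution the input is /bðʊdgjeʔxs/.
The unsyllabifiable consonants are /d/, /ʔ/, /x/, /s/; each receives one epenthetic vowel.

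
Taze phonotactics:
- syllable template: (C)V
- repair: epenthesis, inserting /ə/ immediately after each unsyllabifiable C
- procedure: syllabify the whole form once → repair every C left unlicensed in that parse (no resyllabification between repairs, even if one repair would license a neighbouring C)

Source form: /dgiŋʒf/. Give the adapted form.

dəgiŋəʒəfə

Syllabifying with onset maximization leaves /d/, /ŋ/, /ʒ/, /f/ stranded (no codas are permitted; onsets are limited to one consonant).
Epenthesis after each stranded consonant: /d/ → /də/, /ŋ/ → /ŋə/, /ʒ/ → /ʒə/, /f/ → /fə/.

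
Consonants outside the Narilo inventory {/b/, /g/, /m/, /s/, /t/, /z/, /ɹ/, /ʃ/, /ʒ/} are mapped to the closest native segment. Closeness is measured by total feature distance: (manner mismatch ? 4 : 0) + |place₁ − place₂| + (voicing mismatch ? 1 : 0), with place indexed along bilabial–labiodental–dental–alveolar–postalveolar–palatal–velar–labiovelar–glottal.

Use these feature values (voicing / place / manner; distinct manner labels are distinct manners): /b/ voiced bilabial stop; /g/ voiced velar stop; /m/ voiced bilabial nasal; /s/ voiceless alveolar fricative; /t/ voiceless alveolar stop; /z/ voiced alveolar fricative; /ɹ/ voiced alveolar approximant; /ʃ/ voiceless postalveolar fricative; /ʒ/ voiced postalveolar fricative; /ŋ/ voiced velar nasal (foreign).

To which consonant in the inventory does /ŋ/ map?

/g/ is closest: manner differs (nasal→stop, +4), place distance 0 (velar→velar), same voicing; total 4. Next closest is /m/ at distance 6.

g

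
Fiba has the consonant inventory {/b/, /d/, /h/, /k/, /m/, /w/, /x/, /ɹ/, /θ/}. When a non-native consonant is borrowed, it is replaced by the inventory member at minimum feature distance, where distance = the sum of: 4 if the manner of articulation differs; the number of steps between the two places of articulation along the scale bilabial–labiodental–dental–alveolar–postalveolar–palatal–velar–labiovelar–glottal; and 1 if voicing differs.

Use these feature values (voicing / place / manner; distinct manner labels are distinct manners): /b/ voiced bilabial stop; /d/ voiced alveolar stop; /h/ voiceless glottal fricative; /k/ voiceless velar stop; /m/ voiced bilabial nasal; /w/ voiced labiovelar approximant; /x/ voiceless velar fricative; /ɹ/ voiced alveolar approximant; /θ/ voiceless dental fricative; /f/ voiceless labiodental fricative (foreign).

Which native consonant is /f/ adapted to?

/θ/ is closest: same manner (fricative), place distance 1 (labiodental→dental), same voicing; total 1. Next closest is /x/ at distance 5.

θ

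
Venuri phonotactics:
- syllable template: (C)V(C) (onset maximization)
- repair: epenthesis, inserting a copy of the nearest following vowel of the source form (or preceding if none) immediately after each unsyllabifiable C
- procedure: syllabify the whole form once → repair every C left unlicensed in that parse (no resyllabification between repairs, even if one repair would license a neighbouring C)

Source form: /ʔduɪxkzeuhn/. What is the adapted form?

ʔuduɪxkezeuhnu

Syllabifying with onset maximization leaves /ʔ/, /k/, /n/ stranded (at most one coda consonant is licensed; onsets are limited to one consonant).
Epenthesis after each stranded consonant: /ʔ/ → /ʔu/, /k/ → /ke/, /n/ → /nu/.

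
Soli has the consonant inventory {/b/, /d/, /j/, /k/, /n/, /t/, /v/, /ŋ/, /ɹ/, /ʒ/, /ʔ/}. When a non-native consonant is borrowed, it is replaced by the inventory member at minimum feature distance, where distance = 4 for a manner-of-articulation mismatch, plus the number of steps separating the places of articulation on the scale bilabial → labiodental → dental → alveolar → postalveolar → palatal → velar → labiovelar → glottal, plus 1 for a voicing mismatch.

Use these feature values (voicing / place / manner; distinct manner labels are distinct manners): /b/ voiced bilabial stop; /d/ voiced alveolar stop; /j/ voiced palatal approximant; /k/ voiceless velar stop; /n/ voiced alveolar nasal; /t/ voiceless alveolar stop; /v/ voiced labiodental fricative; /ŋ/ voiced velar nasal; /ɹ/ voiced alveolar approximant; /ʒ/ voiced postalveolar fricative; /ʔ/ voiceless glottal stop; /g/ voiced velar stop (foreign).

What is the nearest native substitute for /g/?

/k/ is closest: same manner (stop), place distance 0 (velar→velar), voicing differs (+1); total 1. Next closest is /d/ at distance 3.

k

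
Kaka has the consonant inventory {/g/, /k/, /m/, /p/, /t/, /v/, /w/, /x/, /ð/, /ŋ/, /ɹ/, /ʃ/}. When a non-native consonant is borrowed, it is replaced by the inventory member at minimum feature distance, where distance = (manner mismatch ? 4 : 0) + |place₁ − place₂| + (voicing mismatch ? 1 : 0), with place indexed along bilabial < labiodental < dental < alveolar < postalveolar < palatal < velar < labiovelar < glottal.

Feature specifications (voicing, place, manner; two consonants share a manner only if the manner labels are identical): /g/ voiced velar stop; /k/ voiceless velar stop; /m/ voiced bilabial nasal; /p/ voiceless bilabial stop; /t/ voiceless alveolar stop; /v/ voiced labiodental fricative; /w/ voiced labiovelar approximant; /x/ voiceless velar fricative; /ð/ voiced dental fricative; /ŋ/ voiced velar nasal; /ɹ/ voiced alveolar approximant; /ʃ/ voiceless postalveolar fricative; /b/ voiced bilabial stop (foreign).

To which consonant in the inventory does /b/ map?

p

/p/ is closest: same manner (stop), place distance 0 (bilabial→bilabial), voicing differs (+1); total 1. Next closest is /m/ at distance 4.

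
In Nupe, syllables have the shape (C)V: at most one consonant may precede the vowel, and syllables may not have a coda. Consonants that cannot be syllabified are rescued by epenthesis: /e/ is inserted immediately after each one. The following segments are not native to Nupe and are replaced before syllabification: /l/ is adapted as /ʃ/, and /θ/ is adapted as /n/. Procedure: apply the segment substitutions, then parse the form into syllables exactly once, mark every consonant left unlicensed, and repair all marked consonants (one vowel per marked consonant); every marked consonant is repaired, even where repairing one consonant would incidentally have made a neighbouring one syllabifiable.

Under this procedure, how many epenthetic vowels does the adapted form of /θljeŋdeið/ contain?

After substitution the input is /nʃjeŋdeið/.
The unsyllabifiable consonants are /n/, /ʃ/, /ŋ/, /ð/; each receives one epenthetic vowel.

4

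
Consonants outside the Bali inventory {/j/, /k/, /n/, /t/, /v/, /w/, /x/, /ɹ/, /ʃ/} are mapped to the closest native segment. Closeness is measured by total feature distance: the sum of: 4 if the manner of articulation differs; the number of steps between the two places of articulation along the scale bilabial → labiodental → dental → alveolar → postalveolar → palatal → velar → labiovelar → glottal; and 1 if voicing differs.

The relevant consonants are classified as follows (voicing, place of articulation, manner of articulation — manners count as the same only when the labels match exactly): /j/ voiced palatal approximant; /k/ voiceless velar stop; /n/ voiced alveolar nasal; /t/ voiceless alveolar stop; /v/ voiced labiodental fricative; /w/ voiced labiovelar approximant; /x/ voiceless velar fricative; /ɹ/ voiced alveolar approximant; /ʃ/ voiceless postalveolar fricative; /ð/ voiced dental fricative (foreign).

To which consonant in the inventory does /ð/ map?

/v/ is closest: same manner (fricative), place distance 1 (dental→labiodental), same voicing; total 1. Next closest is /ʃ/ at distance 3.

v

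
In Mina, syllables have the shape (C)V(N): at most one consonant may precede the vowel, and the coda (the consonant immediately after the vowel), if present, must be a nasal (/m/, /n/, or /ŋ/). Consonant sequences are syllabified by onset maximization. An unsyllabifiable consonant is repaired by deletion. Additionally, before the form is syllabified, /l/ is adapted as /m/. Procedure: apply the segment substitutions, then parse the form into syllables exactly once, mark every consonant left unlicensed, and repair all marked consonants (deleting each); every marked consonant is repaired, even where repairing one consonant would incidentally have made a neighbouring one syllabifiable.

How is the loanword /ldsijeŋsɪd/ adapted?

Substitution: /l/ → /m/, giving /mdsijeŋsɪd/.
Syllabifying with onset maximization leaves /m/, /d/, /d/ stranded (only a nasal (/m/, /n/, or /ŋ/) is licensed in coda position; onsets are limited to one consonant).
Deleting the stranded consonants removes /m/, /d/, /d/.

sijeŋsɪ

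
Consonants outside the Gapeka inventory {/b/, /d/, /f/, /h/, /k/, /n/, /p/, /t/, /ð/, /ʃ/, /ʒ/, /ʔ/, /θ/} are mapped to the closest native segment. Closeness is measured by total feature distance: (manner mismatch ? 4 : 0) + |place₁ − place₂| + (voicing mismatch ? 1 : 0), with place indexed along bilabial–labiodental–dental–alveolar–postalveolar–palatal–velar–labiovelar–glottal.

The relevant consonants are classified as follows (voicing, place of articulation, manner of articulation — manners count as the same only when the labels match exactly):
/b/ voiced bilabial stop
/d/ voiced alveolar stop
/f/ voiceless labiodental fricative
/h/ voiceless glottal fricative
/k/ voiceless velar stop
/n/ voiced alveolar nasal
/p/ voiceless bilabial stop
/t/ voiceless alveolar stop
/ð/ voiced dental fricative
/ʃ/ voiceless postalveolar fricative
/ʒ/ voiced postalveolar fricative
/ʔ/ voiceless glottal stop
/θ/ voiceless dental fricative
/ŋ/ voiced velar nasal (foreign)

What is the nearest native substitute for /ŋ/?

n

/n/ is closest: same manner (nasal), place distance 3 (velar→alveolar), same voicing; total 3. Next closest is /k/ at distance 5.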